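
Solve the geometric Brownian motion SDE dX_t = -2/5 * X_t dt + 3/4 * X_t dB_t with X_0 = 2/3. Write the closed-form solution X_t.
X_t = 2/3 * exp((-109/160) * t + (3/4) * B_t)

For GBM dX = mu X dt + sigma X dB with X_0 = x_0, apply Itô to Y = log X: dY = (mu - sigma^2/2) dt + sigma dB, so Y_t = log(x_0) + (mu - sigma^2/2) t + sigma B_t and hence X_t = x_0 * exp((mu - sigma^2/2) t + sigma B_t).
With mu = -2/5, sigma = 3/4, x_0 = 2/3, this gives:
  X_t = 2/3 * exp((-109/160) * t + (3/4) * B_t).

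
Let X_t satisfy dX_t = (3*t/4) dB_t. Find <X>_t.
<X>_t = 3*t^3/16

For an Itô process dX_t = a(t) dt + b(t) dB_t, the quadratic variation is <X>_t = int_0^t b(s)^2 ds (the drift term does not contribute). Here b(s) = 3*s/4, so
  b(s)^2 = 9*s^2/16.
Integrating from 0 to t:
  <X>_t = int_0^t (9*s^2/16) ds = 3*t^3/16.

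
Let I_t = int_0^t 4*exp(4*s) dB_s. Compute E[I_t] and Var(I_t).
E[I_t] = 0; Var(I_t) = 2*exp(8*t) - 2

The Itô integral of a deterministic integrand f(s) has mean 0 because each increment f(s) * (B_{s+ds} - B_s) has mean 0. By the Itô isometry:
  Var( int_0^t f(s) dB_s ) = E[ (int_0^t f(s) dB_s)^2 ] = int_0^t f(s)^2 ds.
Here f(s) = 4*exp(4*s), so f(s)^2 = 16*exp(8*s). Integrate:
  int_0^t (16*exp(8*s)) ds = 2*exp(8*t) - 2.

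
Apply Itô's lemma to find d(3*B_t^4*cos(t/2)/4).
d(3*B_t^4*cos(t/2)/4) = (3*B_t^2*(-B_t^2*sin(t/2) + 12*cos(t/2))/8) dt + (3*B_t^3*cos(t/2)) dB_t

Itô's formula for f(t, x): d f(t, B_t) = (f_t + (1/2) f_xx) dt + f_x dB_t. Compute partials of f(t, x) = 3*x^4*cos(t/2)/4:
  f_t(t,x)  = -3*x^4*sin(t/2)/8
  f_x(t,x)  = 3*x^3*cos(t/2)
  f_xx(t,x) = 9*x^2*cos(t/2)
Assemble drift = f_t + (1/2) f_xx = 3*x^2*(-x^2*sin(t/2) + 12*cos(t/2))/8 and diffusion = f_x = 3*x^3*cos(t/2). Substituting x = B_t:
  d(3*B_t^4*cos(t/2)/4) = (3*B_t^2*(-B_t^2*sin(t/2) + 12*cos(t/2))/8) dt + (3*B_t^3*cos(t/2)) dB_t.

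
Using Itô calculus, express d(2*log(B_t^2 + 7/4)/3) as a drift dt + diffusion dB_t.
d(2*log(B_t^2 + 7/4)/3) = (8*(7 - 4*B_t^2)/(3*(4*B_t^2 + 7)^2)) dt + (16*B_t/(3*(4*B_t^2 + 7))) dB_t

Itô's formula for f(B_t) gives d f(B_t) = f'(B_t) dB_t + (1/2) f''(B_t) dt. Compute derivatives of f(x) = 2*log(x^2 + 7/4)/3:
  f'(x)  = 16*x/(3*(4*x^2 + 7))
  f''(x) = 16*(7 - 4*x^2)/(3*(4*x^2 + 7)^2)
Substitute x = B_t and multiply the f'' term by 1/2:
  drift     = (1/2) * (16*(7 - 4*x^2)/(3*(4*x^2 + 7)^2)) evaluated at B_t = 8*(7 - 4*B_t^2)/(3*(4*B_t^2 + 7)^2)
  diffusion = (16*x/(3*(4*x^2 + 7))) evaluated at B_t = 16*B_t/(3*(4*B_t^2 + 7))
Therefore d(2*log(B_t^2 + 7/4)/3) = (8*(7 - 4*B_t^2)/(3*(4*B_t^2 + 7)^2)) dt + (16*B_t/(3*(4*B_t^2 + 7))) dB_t.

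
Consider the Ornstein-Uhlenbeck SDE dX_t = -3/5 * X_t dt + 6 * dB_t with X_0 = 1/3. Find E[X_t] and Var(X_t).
E[X_t] = exp(-3*t/5)/3; Var(X_t) = 30 - 30*exp(-6*t/5)

The OU SDE dX = -theta X dt + sigma dB admits the integrating factor exp(theta t): d(exp(theta t) X_t) = sigma exp(theta t) dB_t. Integrating from 0 to t:
  X_t = x_0 * exp(-theta t) + sigma * int_0^t exp(-theta (t-s)) dB_s.
The Itô integral has mean 0 and (by the Itô isometry) variance sigma^2 * int_0^t exp(-2 theta (t - s)) ds = sigma^2 * (1 - exp(-2 theta t)) / (2 theta).
With theta = 3/5, sigma = 6, x_0 = 1/3:
  E[X_t] = 1/3 * exp(-3/5 t) = exp(-3*t/5)/3
  Var(X_t) = (6)^2 * (1 - exp(-2*3/5 t)) / (2 * 3/5) = 30 - 30*exp(-6*t/5).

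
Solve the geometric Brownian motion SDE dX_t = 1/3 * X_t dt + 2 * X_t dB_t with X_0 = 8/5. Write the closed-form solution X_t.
X_t = 8/5 * exp((-5/3) * t + (2) * B_t)

For GBM dX = mu X dt + sigma X dB with X_0 = x_0, apply Itô to Y = log X: dY = (mu - sigma^2/2) dt + sigma dB, so Y_t = log(x_0) + (mu - sigma^2/2) t + sigma B_t and hence X_t = x_0 * exp((mu - sigma^2/2) t + sigma B_t).
With mu = 1/3, sigma = 2, x_0 = 8/5, this gives:
  X_t = 8/5 * exp((-5/3) * t + (2) * B_t).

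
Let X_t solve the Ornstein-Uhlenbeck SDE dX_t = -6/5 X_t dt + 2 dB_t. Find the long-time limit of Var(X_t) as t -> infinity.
lim Var(X_t) = 5/3

The OU SDE dX = -theta X dt + sigma dB admits the integrating factor exp(theta t): d(exp(theta t) X_t) = sigma exp(theta t) dB_t. Integrating from 0 to t gives X_t = x_0 * exp(-theta t) + sigma * int_0^t exp(-theta (t-s)) dB_s for any initial x_0. The Itô integral has variance (by the Itô isometry) sigma^2 * int_0^t exp(-2 theta (t - s)) ds = sigma^2 * (1 - exp(-2 theta t)) / (2 theta), independent of x_0.
With theta = 6/5, sigma = 2:
  Var(X_t) = (2)^2 * (1 - exp(-2*6/5 t)) / (2 * 6/5) = 5/3 - 5*exp(-12*t/5)/3.
As t -> infinity, exp(-2*6/5 t) -> 0, so the stationary variance is sigma^2 / (2 theta) = 5/3.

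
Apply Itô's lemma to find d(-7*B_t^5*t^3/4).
d(-7*B_t^5*t^3/4) = (7*B_t^3*t^2*(-3*B_t^2 - 10*t)/4) dt + (-35*B_t^4*t^3/4) dB_t

Itô's formula for f(t, x): d f(t, B_t) = (f_t + (1/2) f_xx) dt + f_x dB_t. Compute partials of f(t, x) = -7*t^3*x^5/4:
  f_t(t,x)  = -21*t^2*x^5/4
  f_x(t,x)  = -35*t^3*x^4/4
  f_xx(t,x) = -35*t^3*x^3
Assemble drift = f_t + (1/2) f_xx = 7*t^2*x^3*(-10*t - 3*x^2)/4 and diffusion = f_x = -35*t^3*x^4/4. Substituting x = B_t:
  d(-7*B_t^5*t^3/4) = (7*B_t^3*t^2*(-3*B_t^2 - 10*t)/4) dt + (-35*B_t^4*t^3/4) dB_t.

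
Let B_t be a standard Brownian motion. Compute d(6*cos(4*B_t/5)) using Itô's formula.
d(6*cos(4*B_t/5)) = (-48*cos(4*B_t/5)/25) dt + (-24*sin(4*B_t/5)/5) dB_t

Itô's formula for f(B_t) gives d f(B_t) = f'(B_t) dB_t + (1/2) f''(B_t) dt. Compute derivatives of f(x) = 6*cos(4*x/5):
  f'(x)  = -24*sin(4*x/5)/5
  f''(x) = -96*cos(4*x/5)/25
Substitute x = B_t and multiply the f'' term by 1/2:
  drift     = (1/2) * (-96*cos(4*x/5)/25) evaluated at B_t = -48*cos(4*B_t/5)/25
  diffusion = (-24*sin(4*x/5)/5) evaluated at B_t = -24*sin(4*B_t/5)/5
Therefore d(6*cos(4*B_t/5)) = (-48*cos(4*B_t/5)/25) dt + (-24*sin(4*B_t/5)/5) dB_t.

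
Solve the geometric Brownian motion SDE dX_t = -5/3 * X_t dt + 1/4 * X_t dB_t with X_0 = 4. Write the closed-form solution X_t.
X_t = 4 * exp((-163/96) * t + (1/4) * B_t)

For GBM dX = mu X dt + sigma X dB with X_0 = x_0, apply Itô to Y = log X: dY = (mu - sigma^2/2) dt + sigma dB, so Y_t = log(x_0) + (mu - sigma^2/2) t + sigma B_t and hence X_t = x_0 * exp((mu - sigma^2/2) t + sigma B_t).
With mu = -5/3, sigma = 1/4, x_0 = 4, this gives:
  X_t = 4 * exp((-163/96) * t + (1/4) * B_t).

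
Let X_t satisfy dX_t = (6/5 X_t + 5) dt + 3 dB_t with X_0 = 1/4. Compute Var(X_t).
Var(X_t) = 15*exp(12*t/5)/4 - 15/4

The variance V(t) = Var(X_t) satisfies V'(t) = 2 a V(t) + c^2 with V(0) = 0 (drift coefficient is linear in X, diffusion is constant). With a = 6/5, c = 3, the solution is
  V(t) = (c^2 / (2 a)) * (exp(2 a t) - 1)
       = (3^2 / (2*(6/5))) * (exp((12/5) t) - 1)
       = 15*exp(12*t/5)/4 - 15/4.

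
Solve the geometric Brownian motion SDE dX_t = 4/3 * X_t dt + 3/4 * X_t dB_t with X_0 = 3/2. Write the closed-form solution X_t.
X_t = 3/2 * exp((101/96) * t + (3/4) * B_t)

For GBM dX = mu X dt + sigma X dB with X_0 = x_0, apply Itô to Y = log X: dY = (mu - sigma^2/2) dt + sigma dB, so Y_t = log(x_0) + (mu - sigma^2/2) t + sigma B_t and hence X_t = x_0 * exp((mu - sigma^2/2) t + sigma B_t).
With mu = 4/3, sigma = 3/4, x_0 = 3/2, this gives:
  X_t = 3/2 * exp((101/96) * t + (3/4) * B_t).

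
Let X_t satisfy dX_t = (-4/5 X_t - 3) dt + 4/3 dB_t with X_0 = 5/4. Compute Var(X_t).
Var(X_t) = 10/9 - 10*exp(-8*t/5)/9

The variance V(t) = Var(X_t) satisfies V'(t) = 2 a V(t) + c^2 with V(0) = 0 (drift coefficient is linear in X, diffusion is constant). With a = -4/5, c = 4/3, the solution is
  V(t) = (c^2 / (2 a)) * (exp(2 a t) - 1)
       = ((4/3)^2 / (2*(-4/5))) * (exp((-8/5) t) - 1)
       = 10/9 - 10*exp(-8*t/5)/9.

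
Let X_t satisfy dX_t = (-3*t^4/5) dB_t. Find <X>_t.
<X>_t = t^9/25

For an Itô process dX_t = a(t) dt + b(t) dB_t, the quadratic variation is <X>_t = int_0^t b(s)^2 ds (the drift term does not contribute). Here b(s) = -3*s^4/5, so
  b(s)^2 = 9*s^8/25.
Integrating from 0 to t:
  <X>_t = int_0^t (9*s^8/25) ds = t^9/25.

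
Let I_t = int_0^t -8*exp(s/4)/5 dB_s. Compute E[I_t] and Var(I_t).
E[I_t] = 0; Var(I_t) = 128*exp(t/2)/25 - 128/25

The Itô integral of a deterministic integrand f(s) has mean 0 because each increment f(s) * (B_{s+ds} - B_s) has mean 0. By the Itô isometry:
  Var( int_0^t f(s) dB_s ) = E[ (int_0^t f(s) dB_s)^2 ] = int_0^t f(s)^2 ds.
Here f(s) = -8*exp(s/4)/5, so f(s)^2 = 64*exp(s/2)/25. Integrate:
  int_0^t (64*exp(s/2)/25) ds = 128*exp(t/2)/25 - 128/25.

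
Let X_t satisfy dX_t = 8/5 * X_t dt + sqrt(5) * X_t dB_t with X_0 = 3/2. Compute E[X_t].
E[X_t] = 3*exp(8*t/5)/2

For GBM dX = mu X dt + sigma X dB with X_0 = x_0, apply Itô to Y = log X: dY = (mu - sigma^2/2) dt + sigma dB, so Y_t = log(x_0) + (mu - sigma^2/2) t + sigma B_t and hence X_t = x_0 * exp((mu - sigma^2/2) t + sigma B_t).
With mu = 8/5, sigma = sqrt(5), x_0 = 3/2, this gives:
  X_t = 3/2 * exp((-9/10) * t + (sqrt(5)) * B_t).
Since sigma*B_t ~ Normal(0, sigma^2 t), E[exp(sigma*B_t)] = exp(sigma^2 t / 2); so E[X_t] = x_0 * exp((mu - sigma^2/2) t) * exp(sigma^2 t / 2) = x_0 * exp(mu t) = 3*exp(8*t/5)/2.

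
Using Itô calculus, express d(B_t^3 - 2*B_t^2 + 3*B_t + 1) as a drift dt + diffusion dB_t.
d(B_t^3 - 2*B_t^2 + 3*B_t + 1) = (3*B_t - 2) dt + (3*B_t^2 - 4*B_t + 3) dB_t

Itô's formula for f(B_t) gives d f(B_t) = f'(B_t) dB_t + (1/2) f''(B_t) dt. Compute derivatives of f(x) = x^3 - 2*x^2 + 3*x + 1:
  f'(x)  = 3*x^2 - 4*x + 3
  f''(x) = 6*x - 4
Substitute x = B_t and multiply the f'' term by 1/2:
  drift     = (1/2) * (6*x - 4) evaluated at B_t = 3*B_t - 2
  diffusion = (3*x^2 - 4*x + 3) evaluated at B_t = 3*B_t^2 - 4*B_t + 3
Therefore d(B_t^3 - 2*B_t^2 + 3*B_t + 1) = (3*B_t - 2) dt + (3*B_t^2 - 4*B_t + 3) dB_t.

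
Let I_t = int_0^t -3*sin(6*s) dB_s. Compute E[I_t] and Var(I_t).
E[I_t] = 0; Var(I_t) = 9*t/2 - 3*sin(12*t)/8

The Itô integral of a deterministic integrand f(s) has mean 0 because each increment f(s) * (B_{s+ds} - B_s) has mean 0. By the Itô isometry:
  Var( int_0^t f(s) dB_s ) = E[ (int_0^t f(s) dB_s)^2 ] = int_0^t f(s)^2 ds.
Here f(s) = -3*sin(6*s), so f(s)^2 = 9*sin(6*s)^2. Integrate:
  int_0^t (9*sin(6*s)^2) ds = 9*t/2 - 3*sin(12*t)/8.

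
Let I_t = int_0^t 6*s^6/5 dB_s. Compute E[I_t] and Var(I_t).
E[I_t] = 0; Var(I_t) = 36*t^13/325

The Itô integral of a deterministic integrand f(s) has mean 0 because each increment f(s) * (B_{s+ds} - B_s) has mean 0. By the Itô isometry:
  Var( int_0^t f(s) dB_s ) = E[ (int_0^t f(s) dB_s)^2 ] = int_0^t f(s)^2 ds.
Here f(s) = 6*s^6/5, so f(s)^2 = 36*s^12/25. Integrate:
  int_0^t (36*s^12/25) ds = 36*t^13/325.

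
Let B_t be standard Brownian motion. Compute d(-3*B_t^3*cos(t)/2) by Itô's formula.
d(-3*B_t^3*cos(t)/2) = (3*B_t*(B_t^2*sin(t) - 3*cos(t))/2) dt + (-9*B_t^2*cos(t)/2) dB_t

Itô's formula for f(t, x): d f(t, B_t) = (f_t + (1/2) f_xx) dt + f_x dB_t. Compute partials of f(t, x) = -3*x^3*cos(t)/2:
  f_t(t,x)  = 3*x^3*sin(t)/2
  f_x(t,x)  = -9*x^2*cos(t)/2
  f_xx(t,x) = -9*x*cos(t)
Assemble drift = f_t + (1/2) f_xx = 3*x*(x^2*sin(t) - 3*cos(t))/2 and diffusion = f_x = -9*x^2*cos(t)/2. Substituting x = B_t:
  d(-3*B_t^3*cos(t)/2) = (3*B_t*(B_t^2*sin(t) - 3*cos(t))/2) dt + (-9*B_t^2*cos(t)/2) dB_t.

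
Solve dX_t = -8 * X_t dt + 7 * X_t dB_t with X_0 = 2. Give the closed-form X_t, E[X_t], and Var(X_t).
X_t = 2 * exp((-65/2) t + (7) B_t); E[X_t] = 2*exp(-8*t); Var(X_t) = (4*exp(49*t) - 4)*exp(-16*t)

For GBM dX = mu X dt + sigma X dB with X_0 = x_0, apply Itô to Y = log X: dY = (mu - sigma^2/2) dt + sigma dB, so Y_t = log(x_0) + (mu - sigma^2/2) t + sigma B_t and hence X_t = x_0 * exp((mu - sigma^2/2) t + sigma B_t).
With mu = -8, sigma = 7, x_0 = 2, this gives:
  X_t = 2 * exp((-65/2) * t + (7) * B_t).
Since sigma*B_t ~ Normal(0, sigma^2 t), E[exp(sigma*B_t)] = exp(sigma^2 t / 2); so E[X_t] = x_0 * exp((mu - sigma^2/2) t) * exp(sigma^2 t / 2) = x_0 * exp(mu t) = 2*exp(-8*t).
Var(X_t) = E[X_t^2] - (E[X_t])^2 = x_0^2 * exp(2 mu t) * (exp(sigma^2 t) - 1) = (4*exp(49*t) - 4)*exp(-16*t).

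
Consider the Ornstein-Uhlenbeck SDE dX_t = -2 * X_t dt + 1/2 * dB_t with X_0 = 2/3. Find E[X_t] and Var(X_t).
E[X_t] = 2*exp(-2*t)/3; Var(X_t) = 1/16 - exp(-4*t)/16

The OU SDE dX = -theta X dt + sigma dB admits the integrating factor exp(theta t): d(exp(theta t) X_t) = sigma exp(theta t) dB_t. Integrating from 0 to t:
  X_t = x_0 * exp(-theta t) + sigma * int_0^t exp(-theta (t-s)) dB_s.
The Itô integral has mean 0 and (by the Itô isometry) variance sigma^2 * int_0^t exp(-2 theta (t - s)) ds = sigma^2 * (1 - exp(-2 theta t)) / (2 theta).
With theta = 2, sigma = 1/2, x_0 = 2/3:
  E[X_t] = 2/3 * exp(-2 t) = 2*exp(-2*t)/3
  Var(X_t) = (1/2)^2 * (1 - exp(-2*2 t)) / (2 * 2) = 1/16 - exp(-4*t)/16.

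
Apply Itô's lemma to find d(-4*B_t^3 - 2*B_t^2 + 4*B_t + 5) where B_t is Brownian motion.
d(-4*B_t^3 - 2*B_t^2 + 4*B_t + 5) = (-12*B_t - 2) dt + (-12*B_t^2 - 4*B_t + 4) dB_t

Itô's formula for f(B_t) gives d f(B_t) = f'(B_t) dB_t + (1/2) f''(B_t) dt. Compute derivatives of f(x) = -4*x^3 - 2*x^2 + 4*x + 5:
  f'(x)  = -12*x^2 - 4*x + 4
  f''(x) = -24*x - 4
Substitute x = B_t and multiply the f'' term by 1/2:
  drift     = (1/2) * (-24*x - 4) evaluated at B_t = -12*B_t - 2
  diffusion = (-12*x^2 - 4*x + 4) evaluated at B_t = -12*B_t^2 - 4*B_t + 4
Therefore d(-4*B_t^3 - 2*B_t^2 + 4*B_t + 5) = (-12*B_t - 2) dt + (-12*B_t^2 - 4*B_t + 4) dB_t.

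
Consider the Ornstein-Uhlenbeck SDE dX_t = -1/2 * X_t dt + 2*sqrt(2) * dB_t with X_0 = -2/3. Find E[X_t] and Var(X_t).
E[X_t] = -2*exp(-t/2)/3; Var(X_t) = 8 - 8*exp(-t)

The OU SDE dX = -theta X dt + sigma dB admits the integrating factor exp(theta t): d(exp(theta t) X_t) = sigma exp(theta t) dB_t. Integrating from 0 to t:
  X_t = x_0 * exp(-theta t) + sigma * int_0^t exp(-theta (t-s)) dB_s.
The Itô integral has mean 0 and (by the Itô isometry) variance sigma^2 * int_0^t exp(-2 theta (t - s)) ds = sigma^2 * (1 - exp(-2 theta t)) / (2 theta).
With theta = 1/2, sigma = 2*sqrt(2), x_0 = -2/3:
  E[X_t] = -2/3 * exp(-1/2 t) = -2*exp(-t/2)/3
  Var(X_t) = (2*sqrt(2))^2 * (1 - exp(-2*1/2 t)) / (2 * 1/2) = 8 - 8*exp(-t).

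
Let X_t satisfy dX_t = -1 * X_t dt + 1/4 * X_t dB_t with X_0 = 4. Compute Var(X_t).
Var(X_t) = (16*exp(t/16) - 16)*exp(-2*t)

For GBM dX = mu X dt + sigma X dB with X_0 = x_0, apply Itô to Y = log X: dY = (mu - sigma^2/2) dt + sigma dB, so Y_t = log(x_0) + (mu - sigma^2/2) t + sigma B_t and hence X_t = x_0 * exp((mu - sigma^2/2) t + sigma B_t).
With mu = -1, sigma = 1/4, x_0 = 4, this gives:
  X_t = 4 * exp((-33/32) * t + (1/4) * B_t).
Since sigma*B_t ~ Normal(0, sigma^2 t), E[exp(sigma*B_t)] = exp(sigma^2 t / 2); so E[X_t] = x_0 * exp((mu - sigma^2/2) t) * exp(sigma^2 t / 2) = x_0 * exp(mu t) = 4*exp(-t).
Var(X_t) = E[X_t^2] - (E[X_t])^2 = x_0^2 * exp(2 mu t) * (exp(sigma^2 t) - 1) = (16*exp(t/16) - 16)*exp(-2*t).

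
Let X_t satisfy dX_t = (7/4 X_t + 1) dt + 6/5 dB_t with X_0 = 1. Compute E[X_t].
E[X_t] = 11*exp(7*t/4)/7 - 4/7

Taking expectations and using E[dB_t] = 0, the mean m(t) = E[X_t] satisfies the ODE m'(t) = a m(t) + b with m(0) = x_0. With a = 7/4, b = 1, x_0 = 1, the solution is
  m(t) = x_0 * exp(a t) + (b/a) * (exp(a t) - 1)
       = 1 * exp((7/4) t) + (1/(7/4)) * (exp((7/4) t) - 1)
       = 11*exp(7*t/4)/7 - 4/7.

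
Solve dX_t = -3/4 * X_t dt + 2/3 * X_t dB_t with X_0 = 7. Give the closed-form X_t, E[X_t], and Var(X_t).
X_t = 7 * exp((-35/36) t + (2/3) B_t); E[X_t] = 7*exp(-3*t/4); Var(X_t) = (49*exp(4*t/9) - 49)*exp(-3*t/2)

For GBM dX = mu X dt + sigma X dB with X_0 = x_0, apply Itô to Y = log X: dY = (mu - sigma^2/2) dt + sigma dB, so Y_t = log(x_0) + (mu - sigma^2/2) t + sigma B_t and hence X_t = x_0 * exp((mu - sigma^2/2) t + sigma B_t).
With mu = -3/4, sigma = 2/3, x_0 = 7, this gives:
  X_t = 7 * exp((-35/36) * t + (2/3) * B_t).
Since sigma*B_t ~ Normal(0, sigma^2 t), E[exp(sigma*B_t)] = exp(sigma^2 t / 2); so E[X_t] = x_0 * exp((mu - sigma^2/2) t) * exp(sigma^2 t / 2) = x_0 * exp(mu t) = 7*exp(-3*t/4).
Var(X_t) = E[X_t^2] - (E[X_t])^2 = x_0^2 * exp(2 mu t) * (exp(sigma^2 t) - 1) = (49*exp(4*t/9) - 49)*exp(-3*t/2).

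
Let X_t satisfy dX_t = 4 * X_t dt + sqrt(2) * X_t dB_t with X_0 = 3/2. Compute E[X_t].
E[X_t] = 3*exp(4*t)/2

For GBM dX = mu X dt + sigma X dB with X_0 = x_0, apply Itô to Y = log X: dY = (mu - sigma^2/2) dt + sigma dB, so Y_t = log(x_0) + (mu - sigma^2/2) t + sigma B_t and hence X_t = x_0 * exp((mu - sigma^2/2) t + sigma B_t).
With mu = 4, sigma = sqrt(2), x_0 = 3/2, this gives:
  X_t = 3/2 * exp((3) * t + (sqrt(2)) * B_t).
Since sigma*B_t ~ Normal(0, sigma^2 t), E[exp(sigma*B_t)] = exp(sigma^2 t / 2); so E[X_t] = x_0 * exp((mu - sigma^2/2) t) * exp(sigma^2 t / 2) = x_0 * exp(mu t) = 3*exp(4*t)/2.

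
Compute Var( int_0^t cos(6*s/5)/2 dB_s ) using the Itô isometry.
Var = t/8 + 5*sin(12*t/5)/96

The Itô integral of a deterministic integrand f(s) has mean 0 because each increment f(s) * (B_{s+ds} - B_s) has mean 0. By the Itô isometry:
  Var( int_0^t f(s) dB_s ) = E[ (int_0^t f(s) dB_s)^2 ] = int_0^t f(s)^2 ds.
Here f(s) = cos(6*s/5)/2, so f(s)^2 = cos(6*s/5)^2/4. Integrate:
  int_0^t (cos(6*s/5)^2/4) ds = t/8 + 5*sin(12*t/5)/96.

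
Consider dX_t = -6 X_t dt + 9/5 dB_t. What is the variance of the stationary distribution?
lim Var(X_t) = 27/100

The OU SDE dX = -theta X dt + sigma dB admits the integrating factor exp(theta t): d(exp(theta t) X_t) = sigma exp(theta t) dB_t. Integrating from 0 to t gives X_t = x_0 * exp(-theta t) + sigma * int_0^t exp(-theta (t-s)) dB_s for any initial x_0. The Itô integral has variance (by the Itô isometry) sigma^2 * int_0^t exp(-2 theta (t - s)) ds = sigma^2 * (1 - exp(-2 theta t)) / (2 theta), independent of x_0.
With theta = 6, sigma = 9/5:
  Var(X_t) = (9/5)^2 * (1 - exp(-2*6 t)) / (2 * 6) = 27/100 - 27*exp(-12*t)/100.
As t -> infinity, exp(-2*6 t) -> 0, so the stationary variance is sigma^2 / (2 theta) = 27/100.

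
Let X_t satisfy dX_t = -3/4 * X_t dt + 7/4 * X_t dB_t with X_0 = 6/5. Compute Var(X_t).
Var(X_t) = (36*exp(49*t/16) - 36)*exp(-3*t/2)/25

For GBM dX = mu X dt + sigma X dB with X_0 = x_0, apply Itô to Y = log X: dY = (mu - sigma^2/2) dt + sigma dB, so Y_t = log(x_0) + (mu - sigma^2/2) t + sigma B_t and hence X_t = x_0 * exp((mu - sigma^2/2) t + sigma B_t).
With mu = -3/4, sigma = 7/4, x_0 = 6/5, this gives:
  X_t = 6/5 * exp((-73/32) * t + (7/4) * B_t).
Since sigma*B_t ~ Normal(0, sigma^2 t), E[exp(sigma*B_t)] = exp(sigma^2 t / 2); so E[X_t] = x_0 * exp((mu - sigma^2/2) t) * exp(sigma^2 t / 2) = x_0 * exp(mu t) = 6*exp(-3*t/4)/5.
Var(X_t) = E[X_t^2] - (E[X_t])^2 = x_0^2 * exp(2 mu t) * (exp(sigma^2 t) - 1) = (36*exp(49*t/16) - 36)*exp(-3*t/2)/25.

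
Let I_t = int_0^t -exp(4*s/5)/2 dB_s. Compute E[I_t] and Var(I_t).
E[I_t] = 0; Var(I_t) = 5*exp(8*t/5)/32 - 5/32

The Itô integral of a deterministic integrand f(s) has mean 0 because each increment f(s) * (B_{s+ds} - B_s) has mean 0. By the Itô isometry:
  Var( int_0^t f(s) dB_s ) = E[ (int_0^t f(s) dB_s)^2 ] = int_0^t f(s)^2 ds.
Here f(s) = -exp(4*s/5)/2, so f(s)^2 = exp(8*s/5)/4. Integrate:
  int_0^t (exp(8*s/5)/4) ds = 5*exp(8*t/5)/32 - 5/32.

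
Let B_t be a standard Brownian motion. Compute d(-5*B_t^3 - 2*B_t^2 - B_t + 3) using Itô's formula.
d(-5*B_t^3 - 2*B_t^2 - B_t + 3) = (-15*B_t - 2) dt + (-15*B_t^2 - 4*B_t - 1) dB_t

Itô's formula for f(B_t) gives d f(B_t) = f'(B_t) dB_t + (1/2) f''(B_t) dt. Compute derivatives of f(x) = -5*x^3 - 2*x^2 - x + 3:
  f'(x)  = -15*x^2 - 4*x - 1
  f''(x) = -30*x - 4
Substitute x = B_t and multiply the f'' term by 1/2:
  drift     = (1/2) * (-30*x - 4) evaluated at B_t = -15*B_t - 2
  diffusion = (-15*x^2 - 4*x - 1) evaluated at B_t = -15*B_t^2 - 4*B_t - 1
Therefore d(-5*B_t^3 - 2*B_t^2 - B_t + 3) = (-15*B_t - 2) dt + (-15*B_t^2 - 4*B_t - 1) dB_t.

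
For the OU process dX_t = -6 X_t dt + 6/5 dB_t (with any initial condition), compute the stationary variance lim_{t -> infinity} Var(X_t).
lim Var(X_t) = 3/25

The OU SDE dX = -theta X dt + sigma dB admits the integrating factor exp(theta t): d(exp(theta t) X_t) = sigma exp(theta t) dB_t. Integrating from 0 to t gives X_t = x_0 * exp(-theta t) + sigma * int_0^t exp(-theta (t-s)) dB_s for any initial x_0. The Itô integral has variance (by the Itô isometry) sigma^2 * int_0^t exp(-2 theta (t - s)) ds = sigma^2 * (1 - exp(-2 theta t)) / (2 theta), independent of x_0.
With theta = 6, sigma = 6/5:
  Var(X_t) = (6/5)^2 * (1 - exp(-2*6 t)) / (2 * 6) = 3/25 - 3*exp(-12*t)/25.
As t -> infinity, exp(-2*6 t) -> 0, so the stationary variance is sigma^2 / (2 theta) = 3/25.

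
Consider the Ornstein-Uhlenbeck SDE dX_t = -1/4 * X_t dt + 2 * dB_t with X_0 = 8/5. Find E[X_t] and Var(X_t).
E[X_t] = 8*exp(-t/4)/5; Var(X_t) = 8 - 8*exp(-t/2)

The OU SDE dX = -theta X dt + sigma dB admits the integrating factor exp(theta t): d(exp(theta t) X_t) = sigma exp(theta t) dB_t. Integrating from 0 to t:
  X_t = x_0 * exp(-theta t) + sigma * int_0^t exp(-theta (t-s)) dB_s.
The Itô integral has mean 0 and (by the Itô isometry) variance sigma^2 * int_0^t exp(-2 theta (t - s)) ds = sigma^2 * (1 - exp(-2 theta t)) / (2 theta).
With theta = 1/4, sigma = 2, x_0 = 8/5:
  E[X_t] = 8/5 * exp(-1/4 t) = 8*exp(-t/4)/5
  Var(X_t) = (2)^2 * (1 - exp(-2*1/4 t)) / (2 * 1/4) = 8 - 8*exp(-t/2).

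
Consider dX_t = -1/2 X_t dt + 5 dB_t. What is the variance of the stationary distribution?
lim Var(X_t) = 25

The OU SDE dX = -theta X dt + sigma dB admits the integrating factor exp(theta t): d(exp(theta t) X_t) = sigma exp(theta t) dB_t. Integrating from 0 to t gives X_t = x_0 * exp(-theta t) + sigma * int_0^t exp(-theta (t-s)) dB_s for any initial x_0. The Itô integral has variance (by the Itô isometry) sigma^2 * int_0^t exp(-2 theta (t - s)) ds = sigma^2 * (1 - exp(-2 theta t)) / (2 theta), independent of x_0.
With theta = 1/2, sigma = 5:
  Var(X_t) = (5)^2 * (1 - exp(-2*1/2 t)) / (2 * 1/2) = 25 - 25*exp(-t).
As t -> infinity, exp(-2*1/2 t) -> 0, so the stationary variance is sigma^2 / (2 theta) = 25.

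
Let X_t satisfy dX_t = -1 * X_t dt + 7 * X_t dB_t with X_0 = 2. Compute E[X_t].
E[X_t] = 2*exp(-t)

For GBM dX = mu X dt + sigma X dB with X_0 = x_0, apply Itô to Y = log X: dY = (mu - sigma^2/2) dt + sigma dB, so Y_t = log(x_0) + (mu - sigma^2/2) t + sigma B_t and hence X_t = x_0 * exp((mu - sigma^2/2) t + sigma B_t).
With mu = -1, sigma = 7, x_0 = 2, this gives:
  X_t = 2 * exp((-51/2) * t + (7) * B_t).
Since sigma*B_t ~ Normal(0, sigma^2 t), E[exp(sigma*B_t)] = exp(sigma^2 t / 2); so E[X_t] = x_0 * exp((mu - sigma^2/2) t) * exp(sigma^2 t / 2) = x_0 * exp(mu t) = 2*exp(-t).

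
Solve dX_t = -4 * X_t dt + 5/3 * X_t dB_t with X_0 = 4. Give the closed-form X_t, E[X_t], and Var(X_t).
X_t = 4 * exp((-97/18) t + (5/3) B_t); E[X_t] = 4*exp(-4*t); Var(X_t) = (16*exp(25*t/9) - 16)*exp(-8*t)

For GBM dX = mu X dt + sigma X dB with X_0 = x_0, apply Itô to Y = log X: dY = (mu - sigma^2/2) dt + sigma dB, so Y_t = log(x_0) + (mu - sigma^2/2) t + sigma B_t and hence X_t = x_0 * exp((mu - sigma^2/2) t + sigma B_t).
With mu = -4, sigma = 5/3, x_0 = 4, this gives:
  X_t = 4 * exp((-97/18) * t + (5/3) * B_t).
Since sigma*B_t ~ Normal(0, sigma^2 t), E[exp(sigma*B_t)] = exp(sigma^2 t / 2); so E[X_t] = x_0 * exp((mu - sigma^2/2) t) * exp(sigma^2 t / 2) = x_0 * exp(mu t) = 4*exp(-4*t).
Var(X_t) = E[X_t^2] - (E[X_t])^2 = x_0^2 * exp(2 mu t) * (exp(sigma^2 t) - 1) = (16*exp(25*t/9) - 16)*exp(-8*t).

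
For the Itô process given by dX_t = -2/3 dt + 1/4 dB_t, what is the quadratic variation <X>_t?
<X>_t = t/16

For an Itô process dX_t = a(t) dt + b(t) dB_t, the quadratic variation is <X>_t = int_0^t b(s)^2 ds (the drift term does not contribute). Here b(s) = 1/4, so
  b(s)^2 = 1/16.
Integrating from 0 to t:
  <X>_t = int_0^t (1/16) ds = t/16.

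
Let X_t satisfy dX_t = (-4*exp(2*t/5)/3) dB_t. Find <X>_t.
<X>_t = 20*exp(4*t/5)/9 - 20/9

For an Itô process dX_t = a(t) dt + b(t) dB_t, the quadratic variation is <X>_t = int_0^t b(s)^2 ds (the drift term does not contribute). Here b(s) = -4*exp(2*s/5)/3, so
  b(s)^2 = 16*exp(4*s/5)/9.
Integrating from 0 to t:
  <X>_t = int_0^t (16*exp(4*s/5)/9) ds = 20*exp(4*t/5)/9 - 20/9.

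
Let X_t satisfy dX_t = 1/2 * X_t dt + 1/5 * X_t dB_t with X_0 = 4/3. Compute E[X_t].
E[X_t] = 4*exp(t/2)/3

For GBM dX = mu X dt + sigma X dB with X_0 = x_0, apply Itô to Y = log X: dY = (mu - sigma^2/2) dt + sigma dB, so Y_t = log(x_0) + (mu - sigma^2/2) t + sigma B_t and hence X_t = x_0 * exp((mu - sigma^2/2) t + sigma B_t).
With mu = 1/2, sigma = 1/5, x_0 = 4/3, this gives:
  X_t = 4/3 * exp((12/25) * t + (1/5) * B_t).
Since sigma*B_t ~ Normal(0, sigma^2 t), E[exp(sigma*B_t)] = exp(sigma^2 t / 2); so E[X_t] = x_0 * exp((mu - sigma^2/2) t) * exp(sigma^2 t / 2) = x_0 * exp(mu t) = 4*exp(t/2)/3.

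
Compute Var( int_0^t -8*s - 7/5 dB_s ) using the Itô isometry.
Var = t*(1600*t^2 + 840*t + 147)/75

The Itô integral of a deterministic integrand f(s) has mean 0 because each increment f(s) * (B_{s+ds} - B_s) has mean 0. By the Itô isometry:
  Var( int_0^t f(s) dB_s ) = E[ (int_0^t f(s) dB_s)^2 ] = int_0^t f(s)^2 ds.
Here f(s) = -8*s - 7/5, so f(s)^2 = (40*s + 7)^2/25. Integrate:
  int_0^t ((40*s + 7)^2/25) ds = t*(1600*t^2 + 840*t + 147)/75.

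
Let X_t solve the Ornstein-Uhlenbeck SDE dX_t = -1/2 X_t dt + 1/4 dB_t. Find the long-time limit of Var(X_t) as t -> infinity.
lim Var(X_t) = 1/16

The OU SDE dX = -theta X dt + sigma dB admits the integrating factor exp(theta t): d(exp(theta t) X_t) = sigma exp(theta t) dB_t. Integrating from 0 to t gives X_t = x_0 * exp(-theta t) + sigma * int_0^t exp(-theta (t-s)) dB_s for any initial x_0. The Itô integral has variance (by the Itô isometry) sigma^2 * int_0^t exp(-2 theta (t - s)) ds = sigma^2 * (1 - exp(-2 theta t)) / (2 theta), independent of x_0.
With theta = 1/2, sigma = 1/4:
  Var(X_t) = (1/4)^2 * (1 - exp(-2*1/2 t)) / (2 * 1/2) = (exp(t) - 1)*exp(-t)/16.
As t -> infinity, exp(-2*1/2 t) -> 0, so the stationary variance is sigma^2 / (2 theta) = 1/16.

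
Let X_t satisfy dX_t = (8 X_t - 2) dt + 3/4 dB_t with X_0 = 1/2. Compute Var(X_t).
Var(X_t) = 9*exp(16*t)/256 - 9/256

The variance V(t) = Var(X_t) satisfies V'(t) = 2 a V(t) + c^2 with V(0) = 0 (drift coefficient is linear in X, diffusion is constant). With a = 8, c = 3/4, the solution is
  V(t) = (c^2 / (2 a)) * (exp(2 a t) - 1)
       = ((3/4)^2 / (2*8)) * (exp(16 t) - 1)
       = 9*exp(16*t)/256 - 9/256.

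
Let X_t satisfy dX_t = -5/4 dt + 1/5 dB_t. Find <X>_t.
<X>_t = t/25

For an Itô process dX_t = a(t) dt + b(t) dB_t, the quadratic variation is <X>_t = int_0^t b(s)^2 ds (the drift term does not contribute). Here b(s) = 1/5, so
  b(s)^2 = 1/25.
Integrating from 0 to t:
  <X>_t = int_0^t (1/25) ds = t/25.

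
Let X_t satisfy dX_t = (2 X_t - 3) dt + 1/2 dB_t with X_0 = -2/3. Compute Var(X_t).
Var(X_t) = exp(4*t)/16 - 1/16

The variance V(t) = Var(X_t) satisfies V'(t) = 2 a V(t) + c^2 with V(0) = 0 (drift coefficient is linear in X, diffusion is constant). With a = 2, c = 1/2, the solution is
  V(t) = (c^2 / (2 a)) * (exp(2 a t) - 1)
       = ((1/2)^2 / (2*2)) * (exp(4 t) - 1)
       = exp(4*t)/16 - 1/16.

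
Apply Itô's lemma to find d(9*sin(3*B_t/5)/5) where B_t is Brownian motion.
d(9*sin(3*B_t/5)/5) = (-81*sin(3*B_t/5)/250) dt + (27*cos(3*B_t/5)/25) dB_t

Itô's formula for f(B_t) gives d f(B_t) = f'(B_t) dB_t + (1/2) f''(B_t) dt. Compute derivatives of f(x) = 9*sin(3*x/5)/5:
  f'(x)  = 27*cos(3*x/5)/25
  f''(x) = -81*sin(3*x/5)/125
Substitute x = B_t and multiply the f'' term by 1/2:
  drift     = (1/2) * (-81*sin(3*x/5)/125) evaluated at B_t = -81*sin(3*B_t/5)/250
  diffusion = (27*cos(3*x/5)/25) evaluated at B_t = 27*cos(3*B_t/5)/25
Therefore d(9*sin(3*B_t/5)/5) = (-81*sin(3*B_t/5)/250) dt + (27*cos(3*B_t/5)/25) dB_t.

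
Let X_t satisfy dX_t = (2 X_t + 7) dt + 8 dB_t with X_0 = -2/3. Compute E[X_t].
E[X_t] = 17*exp(2*t)/6 - 7/2

Taking expectations and using E[dB_t] = 0, the mean m(t) = E[X_t] satisfies the ODE m'(t) = a m(t) + b with m(0) = x_0. With a = 2, b = 7, x_0 = -2/3, the solution is
  m(t) = x_0 * exp(a t) + (b/a) * (exp(a t) - 1)
       = (-2/3) * exp(2 t) + (7/2) * (exp(2 t) - 1)
       = 17*exp(2*t)/6 - 7/2.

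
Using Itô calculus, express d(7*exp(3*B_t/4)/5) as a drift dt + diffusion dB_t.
d(7*exp(3*B_t/4)/5) = (63*exp(3*B_t/4)/160) dt + (21*exp(3*B_t/4)/20) dB_t

Itô's formula for f(B_t) gives d f(B_t) = f'(B_t) dB_t + (1/2) f''(B_t) dt. Compute derivatives of f(x) = 7*exp(3*x/4)/5:
  f'(x)  = 21*exp(3*x/4)/20
  f''(x) = 63*exp(3*x/4)/80
Substitute x = B_t and multiply the f'' term by 1/2:
  drift     = (1/2) * (63*exp(3*x/4)/80) evaluated at B_t = 63*exp(3*B_t/4)/160
  diffusion = (21*exp(3*x/4)/20) evaluated at B_t = 21*exp(3*B_t/4)/20
Therefore d(7*exp(3*B_t/4)/5) = (63*exp(3*B_t/4)/160) dt + (21*exp(3*B_t/4)/20) dB_t.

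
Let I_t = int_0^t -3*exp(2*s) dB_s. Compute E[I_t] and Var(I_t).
E[I_t] = 0; Var(I_t) = 9*exp(4*t)/4 - 9/4

The Itô integral of a deterministic integrand f(s) has mean 0 because each increment f(s) * (B_{s+ds} - B_s) has mean 0. By the Itô isometry:
  Var( int_0^t f(s) dB_s ) = E[ (int_0^t f(s) dB_s)^2 ] = int_0^t f(s)^2 ds.
Here f(s) = -3*exp(2*s), so f(s)^2 = 9*exp(4*s). Integrate:
  int_0^t (9*exp(4*s)) ds = 9*exp(4*t)/4 - 9/4.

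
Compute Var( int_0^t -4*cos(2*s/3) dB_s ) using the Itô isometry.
Var = 8*t + 6*sin(4*t/3)

The Itô integral of a deterministic integrand f(s) has mean 0 because each increment f(s) * (B_{s+ds} - B_s) has mean 0. By the Itô isometry:
  Var( int_0^t f(s) dB_s ) = E[ (int_0^t f(s) dB_s)^2 ] = int_0^t f(s)^2 ds.
Here f(s) = -4*cos(2*s/3), so f(s)^2 = 16*cos(2*s/3)^2. Integrate:
  int_0^t (16*cos(2*s/3)^2) ds = 8*t + 6*sin(4*t/3).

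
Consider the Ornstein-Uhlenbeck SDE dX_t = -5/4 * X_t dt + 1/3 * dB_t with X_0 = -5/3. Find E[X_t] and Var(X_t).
E[X_t] = -5*exp(-5*t/4)/3; Var(X_t) = 2/45 - 2*exp(-5*t/2)/45

The OU SDE dX = -theta X dt + sigma dB admits the integrating factor exp(theta t): d(exp(theta t) X_t) = sigma exp(theta t) dB_t. Integrating from 0 to t:
  X_t = x_0 * exp(-theta t) + sigma * int_0^t exp(-theta (t-s)) dB_s.
The Itô integral has mean 0 and (by the Itô isometry) variance sigma^2 * int_0^t exp(-2 theta (t - s)) ds = sigma^2 * (1 - exp(-2 theta t)) / (2 theta).
With theta = 5/4, sigma = 1/3, x_0 = -5/3:
  E[X_t] = -5/3 * exp(-5/4 t) = -5*exp(-5*t/4)/3
  Var(X_t) = (1/3)^2 * (1 - exp(-2*5/4 t)) / (2 * 5/4) = 2/45 - 2*exp(-5*t/2)/45.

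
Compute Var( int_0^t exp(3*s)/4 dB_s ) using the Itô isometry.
Var = exp(6*t)/96 - 1/96

The Itô integral of a deterministic integrand f(s) has mean 0 because each increment f(s) * (B_{s+ds} - B_s) has mean 0. By the Itô isometry:
  Var( int_0^t f(s) dB_s ) = E[ (int_0^t f(s) dB_s)^2 ] = int_0^t f(s)^2 ds.
Here f(s) = exp(3*s)/4, so f(s)^2 = exp(6*s)/16. Integrate:
  int_0^t (exp(6*s)/16) ds = exp(6*t)/96 - 1/96.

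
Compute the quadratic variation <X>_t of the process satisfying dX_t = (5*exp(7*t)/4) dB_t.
<X>_t = 25*exp(14*t)/224 - 25/224

For an Itô process dX_t = a(t) dt + b(t) dB_t, the quadratic variation is <X>_t = int_0^t b(s)^2 ds (the drift term does not contribute). Here b(s) = 5*exp(7*s)/4, so
  b(s)^2 = 25*exp(14*s)/16.
Integrating from 0 to t:
  <X>_t = int_0^t (25*exp(14*s)/16) ds = 25*exp(14*t)/224 - 25/224.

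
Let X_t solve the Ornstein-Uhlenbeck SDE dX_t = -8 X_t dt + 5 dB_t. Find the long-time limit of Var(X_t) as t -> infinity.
lim Var(X_t) = 25/16

The OU SDE dX = -theta X dt + sigma dB admits the integrating factor exp(theta t): d(exp(theta t) X_t) = sigma exp(theta t) dB_t. Integrating from 0 to t gives X_t = x_0 * exp(-theta t) + sigma * int_0^t exp(-theta (t-s)) dB_s for any initial x_0. The Itô integral has variance (by the Itô isometry) sigma^2 * int_0^t exp(-2 theta (t - s)) ds = sigma^2 * (1 - exp(-2 theta t)) / (2 theta), independent of x_0.
With theta = 8, sigma = 5:
  Var(X_t) = (5)^2 * (1 - exp(-2*8 t)) / (2 * 8) = 25/16 - 25*exp(-16*t)/16.
As t -> infinity, exp(-2*8 t) -> 0, so the stationary variance is sigma^2 / (2 theta) = 25/16.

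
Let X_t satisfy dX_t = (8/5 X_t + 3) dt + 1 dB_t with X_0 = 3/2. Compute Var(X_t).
Var(X_t) = 5*exp(16*t/5)/16 - 5/16

The variance V(t) = Var(X_t) satisfies V'(t) = 2 a V(t) + c^2 with V(0) = 0 (drift coefficient is linear in X, diffusion is constant). With a = 8/5, c = 1, the solution is
  V(t) = (c^2 / (2 a)) * (exp(2 a t) - 1)
       = (1^2 / (2*(8/5))) * (exp((16/5) t) - 1)
       = 5*exp(16*t/5)/16 - 5/16.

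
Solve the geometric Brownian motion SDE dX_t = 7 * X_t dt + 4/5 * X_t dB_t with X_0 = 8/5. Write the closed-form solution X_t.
X_t = 8/5 * exp((167/25) * t + (4/5) * B_t)

For GBM dX = mu X dt + sigma X dB with X_0 = x_0, apply Itô to Y = log X: dY = (mu - sigma^2/2) dt + sigma dB, so Y_t = log(x_0) + (mu - sigma^2/2) t + sigma B_t and hence X_t = x_0 * exp((mu - sigma^2/2) t + sigma B_t).
With mu = 7, sigma = 4/5, x_0 = 8/5, this gives:
  X_t = 8/5 * exp((167/25) * t + (4/5) * B_t).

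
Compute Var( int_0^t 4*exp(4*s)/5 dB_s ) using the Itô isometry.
Var = 2*exp(8*t)/25 - 2/25

The Itô integral of a deterministic integrand f(s) has mean 0 because each increment f(s) * (B_{s+ds} - B_s) has mean 0. By the Itô isometry:
  Var( int_0^t f(s) dB_s ) = E[ (int_0^t f(s) dB_s)^2 ] = int_0^t f(s)^2 ds.
Here f(s) = 4*exp(4*s)/5, so f(s)^2 = 16*exp(8*s)/25. Integrate:
  int_0^t (16*exp(8*s)/25) ds = 2*exp(8*t)/25 - 2/25.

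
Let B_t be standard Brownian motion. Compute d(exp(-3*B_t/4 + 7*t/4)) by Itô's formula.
d(exp(-3*B_t/4 + 7*t/4)) = (65*exp(-3*B_t/4 + 7*t/4)/32) dt + (-3*exp(-3*B_t/4 + 7*t/4)/4) dB_t

Itô's formula for f(t, x): d f(t, B_t) = (f_t + (1/2) f_xx) dt + f_x dB_t. Compute partials of f(t, x) = exp(7*t/4 - 3*x/4):
  f_t(t,x)  = 7*exp(7*t/4 - 3*x/4)/4
  f_x(t,x)  = -3*exp(7*t/4 - 3*x/4)/4
  f_xx(t,x) = 9*exp(7*t/4 - 3*x/4)/16
Assemble drift = f_t + (1/2) f_xx = 65*exp(7*t/4 - 3*x/4)/32 and diffusion = f_x = -3*exp(7*t/4 - 3*x/4)/4. Substituting x = B_t:
  d(exp(-3*B_t/4 + 7*t/4)) = (65*exp(-3*B_t/4 + 7*t/4)/32) dt + (-3*exp(-3*B_t/4 + 7*t/4)/4) dB_t.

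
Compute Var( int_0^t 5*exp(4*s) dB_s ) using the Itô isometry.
Var = 25*exp(8*t)/8 - 25/8

The Itô integral of a deterministic integrand f(s) has mean 0 because each increment f(s) * (B_{s+ds} - B_s) has mean 0. By the Itô isometry:
  Var( int_0^t f(s) dB_s ) = E[ (int_0^t f(s) dB_s)^2 ] = int_0^t f(s)^2 ds.
Here f(s) = 5*exp(4*s), so f(s)^2 = 25*exp(8*s). Integrate:
  int_0^t (25*exp(8*s)) ds = 25*exp(8*t)/8 - 25/8.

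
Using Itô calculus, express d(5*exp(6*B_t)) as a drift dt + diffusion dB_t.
d(5*exp(6*B_t)) = (90*exp(6*B_t)) dt + (30*exp(6*B_t)) dB_t

Itô's formula for f(B_t) gives d f(B_t) = f'(B_t) dB_t + (1/2) f''(B_t) dt. Compute derivatives of f(x) = 5*exp(6*x):
  f'(x)  = 30*exp(6*x)
  f''(x) = 180*exp(6*x)
Substitute x = B_t and multiply the f'' term by 1/2:
  drift     = (1/2) * (180*exp(6*x)) evaluated at B_t = 90*exp(6*B_t)
  diffusion = (30*exp(6*x)) evaluated at B_t = 30*exp(6*B_t)
Therefore d(5*exp(6*B_t)) = (90*exp(6*B_t)) dt + (30*exp(6*B_t)) dB_t.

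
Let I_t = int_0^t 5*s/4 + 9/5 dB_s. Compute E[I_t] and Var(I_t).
E[I_t] = 0; Var(I_t) = t*(625*t^2 + 2700*t + 3888)/1200

The Itô integral of a deterministic integrand f(s) has mean 0 because each increment f(s) * (B_{s+ds} - B_s) has mean 0. By the Itô isometry:
  Var( int_0^t f(s) dB_s ) = E[ (int_0^t f(s) dB_s)^2 ] = int_0^t f(s)^2 ds.
Here f(s) = 5*s/4 + 9/5, so f(s)^2 = (25*s + 36)^2/400. Integrate:
  int_0^t ((25*s + 36)^2/400) ds = t*(625*t^2 + 2700*t + 3888)/1200.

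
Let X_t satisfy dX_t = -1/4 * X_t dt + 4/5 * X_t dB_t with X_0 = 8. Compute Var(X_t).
Var(X_t) = (64*exp(16*t/25) - 64)*exp(-t/2)

For GBM dX = mu X dt + sigma X dB with X_0 = x_0, apply Itô to Y = log X: dY = (mu - sigma^2/2) dt + sigma dB, so Y_t = log(x_0) + (mu - sigma^2/2) t + sigma B_t and hence X_t = x_0 * exp((mu - sigma^2/2) t + sigma B_t).
With mu = -1/4, sigma = 4/5, x_0 = 8, this gives:
  X_t = 8 * exp((-57/100) * t + (4/5) * B_t).
Since sigma*B_t ~ Normal(0, sigma^2 t), E[exp(sigma*B_t)] = exp(sigma^2 t / 2); so E[X_t] = x_0 * exp((mu - sigma^2/2) t) * exp(sigma^2 t / 2) = x_0 * exp(mu t) = 8*exp(-t/4).
Var(X_t) = E[X_t^2] - (E[X_t])^2 = x_0^2 * exp(2 mu t) * (exp(sigma^2 t) - 1) = (64*exp(16*t/25) - 64)*exp(-t/2).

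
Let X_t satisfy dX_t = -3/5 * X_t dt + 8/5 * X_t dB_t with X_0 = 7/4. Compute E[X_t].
E[X_t] = 7*exp(-3*t/5)/4

For GBM dX = mu X dt + sigma X dB with X_0 = x_0, apply Itô to Y = log X: dY = (mu - sigma^2/2) dt + sigma dB, so Y_t = log(x_0) + (mu - sigma^2/2) t + sigma B_t and hence X_t = x_0 * exp((mu - sigma^2/2) t + sigma B_t).
With mu = -3/5, sigma = 8/5, x_0 = 7/4, this gives:
  X_t = 7/4 * exp((-47/25) * t + (8/5) * B_t).
Since sigma*B_t ~ Normal(0, sigma^2 t), E[exp(sigma*B_t)] = exp(sigma^2 t / 2); so E[X_t] = x_0 * exp((mu - sigma^2/2) t) * exp(sigma^2 t / 2) = x_0 * exp(mu t) = 7*exp(-3*t/5)/4.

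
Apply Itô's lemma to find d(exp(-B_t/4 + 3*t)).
d(exp(-B_t/4 + 3*t)) = (97*exp(-B_t/4 + 3*t)/32) dt + (-exp(-B_t/4 + 3*t)/4) dB_t

Itô's formula for f(t, x): d f(t, B_t) = (f_t + (1/2) f_xx) dt + f_x dB_t. Compute partials of f(t, x) = exp(3*t - x/4):
  f_t(t,x)  = 3*exp(3*t - x/4)
  f_x(t,x)  = -exp(3*t - x/4)/4
  f_xx(t,x) = exp(3*t - x/4)/16
Assemble drift = f_t + (1/2) f_xx = 97*exp(3*t - x/4)/32 and diffusion = f_x = -exp(3*t - x/4)/4. Substituting x = B_t:
  d(exp(-B_t/4 + 3*t)) = (97*exp(-B_t/4 + 3*t)/32) dt + (-exp(-B_t/4 + 3*t)/4) dB_t.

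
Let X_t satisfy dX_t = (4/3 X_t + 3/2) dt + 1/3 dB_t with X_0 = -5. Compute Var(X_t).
Var(X_t) = exp(8*t/3)/24 - 1/24

The variance V(t) = Var(X_t) satisfies V'(t) = 2 a V(t) + c^2 with V(0) = 0 (drift coefficient is linear in X, diffusion is constant). With a = 4/3, c = 1/3, the solution is
  V(t) = (c^2 / (2 a)) * (exp(2 a t) - 1)
       = ((1/3)^2 / (2*(4/3))) * (exp((8/3) t) - 1)
       = exp(8*t/3)/24 - 1/24.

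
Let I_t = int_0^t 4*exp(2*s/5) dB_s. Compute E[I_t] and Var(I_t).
E[I_t] = 0; Var(I_t) = 20*exp(4*t/5) - 20

The Itô integral of a deterministic integrand f(s) has mean 0 because each increment f(s) * (B_{s+ds} - B_s) has mean 0. By the Itô isometry:
  Var( int_0^t f(s) dB_s ) = E[ (int_0^t f(s) dB_s)^2 ] = int_0^t f(s)^2 ds.
Here f(s) = 4*exp(2*s/5), so f(s)^2 = 16*exp(4*s/5). Integrate:
  int_0^t (16*exp(4*s/5)) ds = 20*exp(4*t/5) - 20.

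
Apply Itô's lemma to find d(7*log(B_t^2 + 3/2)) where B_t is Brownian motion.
d(7*log(B_t^2 + 3/2)) = (14*(3 - 2*B_t^2)/(2*B_t^2 + 3)^2) dt + (28*B_t/(2*B_t^2 + 3)) dB_t

Itô's formula for f(B_t) gives d f(B_t) = f'(B_t) dB_t + (1/2) f''(B_t) dt. Compute derivatives of f(x) = 7*log(x^2 + 3/2):
  f'(x)  = 28*x/(2*x^2 + 3)
  f''(x) = 28*(3 - 2*x^2)/(2*x^2 + 3)^2
Substitute x = B_t and multiply the f'' term by 1/2:
  drift     = (1/2) * (28*(3 - 2*x^2)/(2*x^2 + 3)^2) evaluated at B_t = 14*(3 - 2*B_t^2)/(2*B_t^2 + 3)^2
  diffusion = (28*x/(2*x^2 + 3)) evaluated at B_t = 28*B_t/(2*B_t^2 + 3)
Therefore d(7*log(B_t^2 + 3/2)) = (14*(3 - 2*B_t^2)/(2*B_t^2 + 3)^2) dt + (28*B_t/(2*B_t^2 + 3)) dB_t.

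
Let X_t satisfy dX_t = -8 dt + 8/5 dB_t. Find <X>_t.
<X>_t = 64*t/25

For an Itô process dX_t = a(t) dt + b(t) dB_t, the quadratic variation is <X>_t = int_0^t b(s)^2 ds (the drift term does not contribute). Here b(s) = 8/5, so
  b(s)^2 = 64/25.
Integrating from 0 to t:
  <X>_t = int_0^t (64/25) ds = 64*t/25.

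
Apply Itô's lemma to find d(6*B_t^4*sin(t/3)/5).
d(6*B_t^4*sin(t/3)/5) = (2*B_t^2*(B_t^2*cos(t/3) + 18*sin(t/3))/5) dt + (24*B_t^3*sin(t/3)/5) dB_t

Itô's formula for f(t, x): d f(t, B_t) = (f_t + (1/2) f_xx) dt + f_x dB_t. Compute partials of f(t, x) = 6*x^4*sin(t/3)/5:
  f_t(t,x)  = 2*x^4*cos(t/3)/5
  f_x(t,x)  = 24*x^3*sin(t/3)/5
  f_xx(t,x) = 72*x^2*sin(t/3)/5
Assemble drift = f_t + (1/2) f_xx = 2*x^2*(x^2*cos(t/3) + 18*sin(t/3))/5 and diffusion = f_x = 24*x^3*sin(t/3)/5. Substituting x = B_t:
  d(6*B_t^4*sin(t/3)/5) = (2*B_t^2*(B_t^2*cos(t/3) + 18*sin(t/3))/5) dt + (24*B_t^3*sin(t/3)/5) dB_t.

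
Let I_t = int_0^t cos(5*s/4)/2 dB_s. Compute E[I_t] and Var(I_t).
E[I_t] = 0; Var(I_t) = t/8 + sin(5*t/2)/20

The Itô integral of a deterministic integrand f(s) has mean 0 because each increment f(s) * (B_{s+ds} - B_s) has mean 0. By the Itô isometry:
  Var( int_0^t f(s) dB_s ) = E[ (int_0^t f(s) dB_s)^2 ] = int_0^t f(s)^2 ds.
Here f(s) = cos(5*s/4)/2, so f(s)^2 = cos(5*s/4)^2/4. Integrate:
  int_0^t (cos(5*s/4)^2/4) ds = t/8 + sin(5*t/2)/20.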